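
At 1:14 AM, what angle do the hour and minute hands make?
Hour hand position: 1 x 30 + 14 x 0.5 = 37 degrees
Minute hand position: 14 x 6 = 84 degrees
Difference: |37 - 84| = 47 degrees
The angle between the hands is 47 degrees

Final answer: 47 degrees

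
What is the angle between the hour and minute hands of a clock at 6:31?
Hour hand position: 6 x 30 + 31 x 0.5 = 195.5 degrees
Minute hand position: 31 x 6 = 186 degrees
Difference: |195.5 - 186| = 9.5 degrees
The angle between the hands is 9.5 degrees

Final answer: 9.5 degrees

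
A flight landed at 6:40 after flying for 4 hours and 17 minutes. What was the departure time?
Starting time: 6:40 = 400 total minutes past 12:00
Subtracting: 4 hours and 17 minutes = 257 minutes
400 - 257 = 143 minutes
= 2 hours and 23 minutes past 12:00 = 2:23

Final answer: 2:23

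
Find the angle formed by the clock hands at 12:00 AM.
Hour hand position: 0 x 30 + 0 x 0.5 = 0 degrees
Minute hand position: 0 x 6 = 0 degrees
Difference: |0 - 0| = 0 degrees
The angle between the hands is 0 degrees

Final answer: 0 degrees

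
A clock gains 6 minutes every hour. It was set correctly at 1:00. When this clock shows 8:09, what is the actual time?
For every 60 true minutes, the faulty clock advances 66 minutes, so 1 faulty-clock minute corresponds to 60/66 true minutes.
From 1:00 to 8:09 on the faulty dial is 429 minutes.
True elapsed: 429 x 60/66 = 390 minutes = 6 hours and 30 minutes.
True time: 1:00 + 6 hours and 30 minutes = 7:30.

Final answer: 7:30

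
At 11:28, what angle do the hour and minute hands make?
Hour hand position: 11 x 30 + 28 x 0.5 = 344 degrees
Minute hand position: 28 x 6 = 168 degrees
Difference: |344 - 168| = 176 degrees
The angle between the hands is 176 degrees

Final answer: 176 degrees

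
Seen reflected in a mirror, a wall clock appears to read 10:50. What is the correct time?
Reflection across the vertical (12-6) axis maps a hand at angle A degrees to (360 - A) degrees, which sends a reading of T minutes past 12:00 to (720 - T) minutes past 12:00.
Mirror reads 10:50 = 650 minutes past 12:00.
Actual time: (720 - 650) mod 720 = 70 minutes = 1:10.

Final answer: 1:10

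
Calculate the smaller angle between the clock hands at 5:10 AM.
Hour hand position: 5 x 30 + 10 x 0.5 = 155 degrees
Minute hand position: 10 x 6 = 60 degrees
Difference: |155 - 60| = 95 degrees
The angle between the hands is 95 degrees

Final answer: 95 degrees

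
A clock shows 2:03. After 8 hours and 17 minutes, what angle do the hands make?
First find the time 8 hours and 17 minutes after 2:03.
Total minutes: 2 x 60 + 3 + 8 x 60 + 17 = 620.
620 mod 720 = 620 minutes = 10:20.
Now compute the angle at 10:20:
Hour hand: 10 x 30 + 20 x 0.5 = 310 degrees
Minute hand: 20 x 6 = 120 degrees
Difference: |310 - 120| = 190 degrees
Smaller angle: 360 - 190 = 170 degrees

Final answer: 170 degrees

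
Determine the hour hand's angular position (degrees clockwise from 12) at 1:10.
The hour hand moves 30 degrees per hour and 0.5 degrees per minute.
At 1:10: (1) x 30 + 10 x 0.5 = 30 + 5 = 35 degrees

Final answer: 35 degrees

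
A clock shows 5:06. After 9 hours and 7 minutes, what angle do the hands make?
First find the time 9 hours and 7 minutes after 5:06.
Total minutes: 5 x 60 + 6 + 9 x 60 + 7 = 853.
853 mod 720 = 133 minutes = 2:13.
Now compute the angle at 2:13:
Hour hand: 2 x 30 + 13 x 0.5 = 66.5 degrees
Minute hand: 13 x 6 = 78 degrees
Difference: |66.5 - 78| = 11.5 degrees
The angle is 11.5 degrees

Final answer: 11.5 degrees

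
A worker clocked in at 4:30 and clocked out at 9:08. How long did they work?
From 4:30 to 9:08:
(9 x 60 + 8) - (4 x 60 + 30) = 548 - 270 = 278 minutes
= 4 hours and 38 minutes

Final answer: 4 hours and 38 minutes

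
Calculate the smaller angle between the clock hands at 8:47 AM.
Hour hand position: 8 x 30 + 47 x 0.5 = 263.5 degrees
Minute hand position: 47 x 6 = 282 degrees
Difference: |263.5 - 282| = 18.5 degrees
The angle between the hands is 18.5 degrees

Final answer: 18.5 degrees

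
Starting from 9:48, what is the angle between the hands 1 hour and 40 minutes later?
First find the time 1 hour and 40 minutes after 9:48.
Total minutes: 9 x 60 + 48 + 1 x 60 + 40 = 688.
688 mod 720 = 688 minutes = 11:28.
Now compute the angle at 11:28:
Hour hand: 11 x 30 + 28 x 0.5 = 344 degrees
Minute hand: 28 x 6 = 168 degrees
Difference: |344 - 168| = 176 degrees
The angle is 176 degrees

Final answer: 176 degrees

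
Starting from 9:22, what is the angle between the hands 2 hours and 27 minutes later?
First find the time 2 hours and 27 minutes after 9:22.
Total minutes: 9 x 60 + 22 + 2 x 60 + 27 = 709.
709 mod 720 = 709 minutes = 11:49.
Now compute the angle at 11:49:
Hour hand: 11 x 30 + 49 x 0.5 = 354.5 degrees
Minute hand: 49 x 6 = 294 degrees
Difference: |354.5 - 294| = 60.5 degrees
The angle is 60.5 degrees

Final answer: 60.5 degrees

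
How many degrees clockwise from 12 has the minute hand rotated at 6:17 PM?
The minute hand moves 6 degrees per minute.
At 6:17: 17 x 6 = 102 degrees

Final answer: 102 degrees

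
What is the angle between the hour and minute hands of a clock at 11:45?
Hour hand position: 11 x 30 + 45 x 0.5 = 352.5 degrees
Minute hand position: 45 x 6 = 270 degrees
Difference: |352.5 - 270| = 82.5 degrees
The angle between the hands is 82.5 degrees

Final answer: 82.5 degrees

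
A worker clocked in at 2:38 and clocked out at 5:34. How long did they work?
From 2:38 to 5:34:
(5 x 60 + 34) - (2 x 60 + 38) = 334 - 158 = 176 minutes
= 2 hours and 56 minutes

Final answer: 2 hours and 56 minutes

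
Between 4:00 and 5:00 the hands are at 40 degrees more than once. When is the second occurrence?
At t minutes past 4:00, the hour hand is at 30 x 4 + 0.5t degrees and the minute hand is at 6t degrees.
The smaller angle between them is 40 degrees when |30H - 5.5t| = 40 or |30H - 5.5t| = 320.
With H = 4, solve 30 x 4 - 5.5t = +/- target for each target:
  t = (30 x 4 - 40) / 5.5 = 14.55
  t = (30 x 4 + 40) / 5.5 = 29.09
  t = (30 x 4 - 320) / 5.5 = -36.36 (outside (0, 60))
  t = (30 x 4 + 320) / 5.5 = 80 (outside (0, 60))
Valid solutions in (0, 60): {14.55, 29.09} minutes.
The second occurrence is t = 29.09 minutes.
The hands form a 40-degree angle at 29.09 minutes past 4:00.

Final answer: 29.09 minutes past 4:00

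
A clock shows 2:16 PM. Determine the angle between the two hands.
Hour hand position: 2 x 30 + 16 x 0.5 = 68 degrees
Minute hand position: 16 x 6 = 96 degrees
Difference: |68 - 96| = 28 degrees
The angle between the hands is 28 degrees

Final answer: 28 degrees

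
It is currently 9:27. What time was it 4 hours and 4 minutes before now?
Starting time: 9:27 = 567 total minutes past 12:00
Subtracting: 4 hours and 4 minutes = 244 minutes
567 - 244 = 323 minutes
= 5 hours and 23 minutes past 12:00 = 5:23

Final answer: 5:23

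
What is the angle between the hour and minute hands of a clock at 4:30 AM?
Hour hand position: 4 x 30 + 30 x 0.5 = 135 degrees
Minute hand position: 30 x 6 = 180 degrees
Difference: |135 - 180| = 45 degrees
The angle between the hands is 45 degrees

Final answer: 45 degrees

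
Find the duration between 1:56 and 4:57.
From 1:56 to 4:57:
(4 x 60 + 57) - (1 x 60 + 56) = 297 - 116 = 181 minutes
= 3 hours and 1 minute

Final answer: 3 hours and 1 minute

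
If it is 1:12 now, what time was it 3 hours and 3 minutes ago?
Starting time: 1:12 = 72 total minutes past 12:00
Subtracting: 3 hours and 3 minutes = 183 minutes
72 - 183 = -111 (negative, add 12 hours = 720) = 609 minutes
= 10 hours and 9 minutes past 12:00 = 10:09

Final answer: 10:09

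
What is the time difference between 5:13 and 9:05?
From 5:13 to 9:05:
(9 x 60 + 5) - (5 x 60 + 13) = 545 - 313 = 232 minutes
= 3 hours and 52 minutes

Final answer: 3 hours and 52 minutes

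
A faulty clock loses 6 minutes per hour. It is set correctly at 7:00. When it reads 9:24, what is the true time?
For every 60 true minutes, the faulty clock advances 54 minutes, so 1 faulty-clock minute corresponds to 60/54 true minutes.
From 7:00 to 9:24 on the faulty dial is 144 minutes.
True elapsed: 144 x 60/54 = 160 minutes = 2 hours and 40 minutes.
True time: 7:00 + 2 hours and 40 minutes = 9:40.

Final answer: 9:40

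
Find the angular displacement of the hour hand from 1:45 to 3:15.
The hour hand moves 0.5 degrees per minute.
Time elapsed: 3:15 - 1:45 = 90 minutes
Angular displacement: 90 x 0.5 = 45 degrees

Final answer: 45 degrees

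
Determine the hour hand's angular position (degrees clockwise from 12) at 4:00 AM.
The hour hand moves 30 degrees per hour and 0.5 degrees per minute.
At 4:00: (4) x 30 + 0 x 0.5 = 120 + 0 = 120 degrees

Final answer: 120 degrees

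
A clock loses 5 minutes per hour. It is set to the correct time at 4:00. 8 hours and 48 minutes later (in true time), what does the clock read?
For every 60 true minutes, the faulty clock advances 60 - 5 = 55 minutes.
True elapsed: 8 hours and 48 minutes = 528 minutes.
Faulty clock advances: 528 x 55/60 = 484 minutes (drift: 44 minutes behind).
Shown time: 4:00 + 484 minutes = 12:04.

Final answer: 12:04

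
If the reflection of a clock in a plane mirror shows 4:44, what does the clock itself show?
Reflection across the vertical (12-6) axis maps a hand at angle A degrees to (360 - A) degrees, which sends a reading of T minutes past 12:00 to (720 - T) minutes past 12:00.
Mirror reads 4:44 = 284 minutes past 12:00.
Actual time: (720 - 284) mod 720 = 436 minutes = 7:16.

Final answer: 7:16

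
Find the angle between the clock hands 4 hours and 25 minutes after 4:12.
First find the time 4 hours and 25 minutes after 4:12.
Total minutes: 4 x 60 + 12 + 4 x 60 + 25 = 517.
517 mod 720 = 517 minutes = 8:37.
Now compute the angle at 8:37:
Hour hand: 8 x 30 + 37 x 0.5 = 258.5 degrees
Minute hand: 37 x 6 = 222 degrees
Difference: |258.5 - 222| = 36.5 degrees
The angle is 36.5 degrees

Final answer: 36.5 degrees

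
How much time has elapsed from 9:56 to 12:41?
From 9:56 to 12:41:
(12 x 60 + 41) - (9 x 60 + 56) = 761 - 596 = 165 minutes
= 2 hours and 45 minutes

Final answer: 2 hours and 45 minutes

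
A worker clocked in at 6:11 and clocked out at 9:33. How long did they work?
From 6:11 to 9:33:
(9 x 60 + 33) - (6 x 60 + 11) = 573 - 371 = 202 minutes
= 3 hours and 22 minutes

Final answer: 3 hours and 22 minutes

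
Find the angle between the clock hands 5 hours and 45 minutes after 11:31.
First find the time 5 hours and 45 minutes after 11:31.
Total minutes: 11 x 60 + 31 + 5 x 60 + 45 = 1036.
1036 mod 720 = 316 minutes = 5:16.
Now compute the angle at 5:16:
Hour hand: 5 x 30 + 16 x 0.5 = 158 degrees
Minute hand: 16 x 6 = 96 degrees
Difference: |158 - 96| = 62 degrees
The angle is 62 degrees

Final answer: 62 degrees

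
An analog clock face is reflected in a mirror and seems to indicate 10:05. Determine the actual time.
Reflection across the vertical (12-6) axis maps a hand at angle A degrees to (360 - A) degrees, which sends a reading of T minutes past 12:00 to (720 - T) minutes past 12:00.
Mirror reads 10:05 = 605 minutes past 12:00.
Actual time: (720 - 605) mod 720 = 115 minutes = 1:55.

Final answer: 1:55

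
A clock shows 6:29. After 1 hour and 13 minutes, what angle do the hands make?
First find the time 1 hour and 13 minutes after 6:29.
Total minutes: 6 x 60 + 29 + 1 x 60 + 13 = 462.
462 mod 720 = 462 minutes = 7:42.
Now compute the angle at 7:42:
Hour hand: 7 x 30 + 42 x 0.5 = 231 degrees
Minute hand: 42 x 6 = 252 degrees
Difference: |231 - 252| = 21 degrees
The angle is 21 degrees

Final answer: 21 degrees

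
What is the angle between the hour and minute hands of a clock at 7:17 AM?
Hour hand position: 7 x 30 + 17 x 0.5 = 218.5 degrees
Minute hand position: 17 x 6 = 102 degrees
Difference: |218.5 - 102| = 116.5 degrees
The angle between the hands is 116.5 degrees

Final answer: 116.5 degrees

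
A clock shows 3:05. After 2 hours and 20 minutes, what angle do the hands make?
First find the time 2 hours and 20 minutes after 3:05.
Total minutes: 3 x 60 + 5 + 2 x 60 + 20 = 325.
325 mod 720 = 325 minutes = 5:25.
Now compute the angle at 5:25:
Hour hand: 5 x 30 + 25 x 0.5 = 162.5 degrees
Minute hand: 25 x 6 = 150 degrees
Difference: |162.5 - 150| = 12.5 degrees
The angle is 12.5 degrees

Final answer: 12.5 degrees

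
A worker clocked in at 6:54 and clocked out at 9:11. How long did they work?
From 6:54 to 9:11:
(9 x 60 + 11) - (6 x 60 + 54) = 551 - 414 = 137 minutes
= 2 hours and 17 minutes

Final answer: 2 hours and 17 minutes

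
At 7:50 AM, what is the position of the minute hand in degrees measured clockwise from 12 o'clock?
The minute hand moves 6 degrees per minute.
At 7:50: 50 x 6 = 300 degrees

Final answer: 300 degrees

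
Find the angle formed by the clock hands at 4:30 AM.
Hour hand position: 4 x 30 + 30 x 0.5 = 135 degrees
Minute hand position: 30 x 6 = 180 degrees
Difference: |135 - 180| = 45 degrees
The angle between the hands is 45 degrees

Final answer: 45 degrees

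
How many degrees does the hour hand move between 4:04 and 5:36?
The hour hand moves 0.5 degrees per minute.
Time elapsed: 5:36 - 4:04 = 92 minutes
Angular displacement: 92 x 0.5 = 46 degrees

Final answer: 46 degrees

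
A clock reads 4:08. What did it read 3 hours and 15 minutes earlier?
Starting time: 4:08 = 248 total minutes past 12:00
Subtracting: 3 hours and 15 minutes = 195 minutes
248 - 195 = 53 minutes
= 53 minutes past 12:00 = 12:53

Final answer: 12:53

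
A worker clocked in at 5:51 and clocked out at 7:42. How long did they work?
From 5:51 to 7:42:
(7 x 60 + 42) - (5 x 60 + 51) = 462 - 351 = 111 minutes
= 1 hour and 51 minutes

Final answer: 1 hour and 51 minutes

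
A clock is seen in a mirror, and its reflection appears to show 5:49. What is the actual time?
Reflection across the vertical (12-6) axis maps a hand at angle A degrees to (360 - A) degrees, which sends a reading of T minutes past 12:00 to (720 - T) minutes past 12:00.
Mirror reads 5:49 = 349 minutes past 12:00.
Actual time: (720 - 349) mod 720 = 371 minutes = 6:11.

Final answer: 6:11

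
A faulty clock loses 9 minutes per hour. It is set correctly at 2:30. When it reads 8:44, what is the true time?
For every 60 true minutes, the faulty clock advances 51 minutes, so 1 faulty-clock minute corresponds to 60/51 true minutes.
From 2:30 to 8:44 on the faulty dial is 374 minutes.
True elapsed: 374 x 60/51 = 440 minutes = 7 hours and 20 minutes.
True time: 2:30 + 7 hours and 20 minutes = 9:50.

Final answer: 9:50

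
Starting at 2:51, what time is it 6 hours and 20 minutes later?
Starting time: 2:51
Adding 20 minutes to 51 minutes: 51 + 20 = 71 minutes = 1 hour and 11 minutes
Adding 6 hours: 2 + 6 + 1 (carry) = 9
Final time: 9:11

Final answer: 9:11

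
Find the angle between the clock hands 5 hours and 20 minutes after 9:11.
First find the time 5 hours and 20 minutes after 9:11.
Total minutes: 9 x 60 + 11 + 5 x 60 + 20 = 871.
871 mod 720 = 151 minutes = 2:31.
Now compute the angle at 2:31:
Hour hand: 2 x 30 + 31 x 0.5 = 75.5 degrees
Minute hand: 31 x 6 = 186 degrees
Difference: |75.5 - 186| = 110.5 degrees
The angle is 110.5 degrees

Final answer: 110.5 degrees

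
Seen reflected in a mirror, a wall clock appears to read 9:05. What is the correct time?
Reflection across the vertical (12-6) axis maps a hand at angle A degrees to (360 - A) degrees, which sends a reading of T minutes past 12:00 to (720 - T) minutes past 12:00.
Mirror reads 9:05 = 545 minutes past 12:00.
Actual time: (720 - 545) mod 720 = 175 minutes = 2:55.

Final answer: 2:55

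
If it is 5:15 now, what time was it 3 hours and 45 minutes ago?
Starting time: 5:15 = 315 total minutes past 12:00
Subtracting: 3 hours and 45 minutes = 225 minutes
315 - 225 = 90 minutes
= 1 hour and 30 minutes past 12:00 = 1:30

Final answer: 1:30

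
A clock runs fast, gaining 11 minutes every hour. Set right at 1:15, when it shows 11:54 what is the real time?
For every 60 true minutes, the faulty clock advances 71 minutes, so 1 faulty-clock minute corresponds to 60/71 true minutes.
From 1:15 to 11:54 on the faulty dial is 639 minutes.
True elapsed: 639 x 60/71 = 540 minutes = 9 hours.
True time: 1:15 + 9 hours = 10:15.

Final answer: 10:15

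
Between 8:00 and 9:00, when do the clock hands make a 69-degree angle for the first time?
At t minutes past 8:00, the hour hand is at 30 x 8 + 0.5t degrees and the minute hand is at 6t degrees.
The smaller angle between them is 69 degrees when |30H - 5.5t| = 69 or |30H - 5.5t| = 291.
With H = 8, solve 30 x 8 - 5.5t = +/- target for each target:
  t = (30 x 8 - 69) / 5.5 = 31.09
  t = (30 x 8 + 69) / 5.5 = 56.18
  t = (30 x 8 - 291) / 5.5 = -9.27 (outside (0, 60))
  t = (30 x 8 + 291) / 5.5 = 96.55 (outside (0, 60))
Valid solutions in (0, 60): {31.09, 56.18} minutes.
The first occurrence is t = 31.09 minutes.
The hands form a 69-degree angle at 31.09 minutes past 8:00.

Final answer: 31.09 minutes past 8:00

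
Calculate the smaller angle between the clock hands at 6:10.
Hour hand position: 6 x 30 + 10 x 0.5 = 185 degrees
Minute hand position: 10 x 6 = 60 degrees
Difference: |185 - 60| = 125 degrees
The angle between the hands is 125 degrees

Final answer: 125 degrees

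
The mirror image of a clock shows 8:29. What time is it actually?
Reflection across the vertical (12-6) axis maps a hand at angle A degrees to (360 - A) degrees, which sends a reading of T minutes past 12:00 to (720 - T) minutes past 12:00.
Mirror reads 8:29 = 509 minutes past 12:00.
Actual time: (720 - 509) mod 720 = 211 minutes = 3:31.

Final answer: 3:31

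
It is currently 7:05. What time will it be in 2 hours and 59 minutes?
Starting time: 7:05
Adding 59 minutes to 5 minutes: 5 + 59 = 64 minutes = 1 hour and 4 minutes
Adding 2 hours: 7 + 2 + 1 (carry) = 10
Final time: 10:04

Final answer: 10:04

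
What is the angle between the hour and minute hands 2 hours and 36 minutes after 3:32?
First find the time 2 hours and 36 minutes after 3:32.
Total minutes: 3 x 60 + 32 + 2 x 60 + 36 = 368.
368 mod 720 = 368 minutes = 6:08.
Now compute the angle at 6:08:
Hour hand: 6 x 30 + 8 x 0.5 = 184 degrees
Minute hand: 8 x 6 = 48 degrees
Difference: |184 - 48| = 136 degrees
The angle is 136 degrees

Final answer: 136 degrees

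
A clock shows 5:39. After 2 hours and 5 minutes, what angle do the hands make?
First find the time 2 hours and 5 minutes after 5:39.
Total minutes: 5 x 60 + 39 + 2 x 60 + 5 = 464.
464 mod 720 = 464 minutes = 7:44.
Now compute the angle at 7:44:
Hour hand: 7 x 30 + 44 x 0.5 = 232 degrees
Minute hand: 44 x 6 = 264 degrees
Difference: |232 - 264| = 32 degrees
The angle is 32 degrees

Final answer: 32 degrees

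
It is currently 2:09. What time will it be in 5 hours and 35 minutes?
Starting time: 2:09
Adding 35 minutes to 9 minutes: 9 + 35 = 44 minutes
Adding 5 hours: 2 + 5 = 7
Final time: 7:44

Final answer: 7:44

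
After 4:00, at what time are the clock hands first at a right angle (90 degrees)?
At t minutes past 4:00, the hour hand is at 30 x 4 + 0.5t degrees and the minute hand is at 6t degrees.
The smaller angle between them is 90 degrees when |30H - 5.5t| = 90 or |30H - 5.5t| = 270.
With H = 4, solve 30 x 4 - 5.5t = +/- target for each target:
  t = (30 x 4 - 90) / 5.5 = 5.45
  t = (30 x 4 + 90) / 5.5 = 38.18
  t = (30 x 4 - 270) / 5.5 = -27.27 (outside (0, 60))
  t = (30 x 4 + 270) / 5.5 = 70.91 (outside (0, 60))
Valid solutions in (0, 60): {5.45, 38.18} minutes.
First occurrence: t = 5.45 minutes.
The hands are at right angles at 5.45 minutes past 4:00.

Final answer: 5.45 minutes past 4:00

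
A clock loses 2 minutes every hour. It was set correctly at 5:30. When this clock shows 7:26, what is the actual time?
For every 60 true minutes, the faulty clock advances 58 minutes, so 1 faulty-clock minute corresponds to 60/58 true minutes.
From 5:30 to 7:26 on the faulty dial is 116 minutes.
True elapsed: 116 x 60/58 = 120 minutes = 2 hours.
True time: 5:30 + 2 hours = 7:30.

Final answer: 7:30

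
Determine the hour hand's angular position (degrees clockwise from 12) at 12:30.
The hour hand moves 30 degrees per hour and 0.5 degrees per minute.
At 12:30: (0) x 30 + 30 x 0.5 = 0 + 15 = 15 degrees

Final answer: 15 degrees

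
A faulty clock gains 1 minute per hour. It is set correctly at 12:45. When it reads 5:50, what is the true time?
For every 60 true minutes, the faulty clock advances 61 minutes, so 1 faulty-clock minute corresponds to 60/61 true minutes.
From 12:45 to 5:50 on the faulty dial is 305 minutes.
True elapsed: 305 x 60/61 = 300 minutes = 5 hours.
True time: 12:45 + 5 hours = 5:45.

Final answer: 5:45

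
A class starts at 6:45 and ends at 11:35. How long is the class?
From 6:45 to 11:35:
(11 x 60 + 35) - (6 x 60 + 45) = 695 - 405 = 290 minutes
= 4 hours and 50 minutes

Final answer: 4 hours and 50 minutes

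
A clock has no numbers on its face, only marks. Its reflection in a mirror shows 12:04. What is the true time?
Reflection across the vertical (12-6) axis maps a hand at angle A degrees to (360 - A) degrees, which sends a reading of T minutes past 12:00 to (720 - T) minutes past 12:00.
Mirror reads 12:04 = 4 minutes past 12:00.
Actual time: (720 - 4) mod 720 = 716 minutes = 11:56.

Final answer: 11:56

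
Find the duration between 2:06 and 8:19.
From 2:06 to 8:19:
(8 x 60 + 19) - (2 x 60 + 6) = 499 - 126 = 373 minutes
= 6 hours and 13 minutes

Final answer: 6 hours and 13 minutes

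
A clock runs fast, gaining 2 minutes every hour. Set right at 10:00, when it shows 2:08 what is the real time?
For every 60 true minutes, the faulty clock advances 62 minutes, so 1 faulty-clock minute corresponds to 60/62 true minutes.
From 10:00 to 2:08 on the faulty dial is 248 minutes.
True elapsed: 248 x 60/62 = 240 minutes = 4 hours.
True time: 10:00 + 4 hours = 2:00.

Final answer: 2:00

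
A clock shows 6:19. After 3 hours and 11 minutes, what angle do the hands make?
First find the time 3 hours and 11 minutes after 6:19.
Total minutes: 6 x 60 + 19 + 3 x 60 + 11 = 570.
570 mod 720 = 570 minutes = 9:30.
Now compute the angle at 9:30:
Hour hand: 9 x 30 + 30 x 0.5 = 285 degrees
Minute hand: 30 x 6 = 180 degrees
Difference: |285 - 180| = 105 degrees
The angle is 105 degrees

Final answer: 105 degrees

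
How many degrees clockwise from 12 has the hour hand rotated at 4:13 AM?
The hour hand moves 30 degrees per hour and 0.5 degrees per minute.
At 4:13: (4) x 30 + 13 x 0.5 = 120 + 6.5 = 126.5 degrees

Final answer: 126.5 degrees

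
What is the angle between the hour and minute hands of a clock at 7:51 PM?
Hour hand position: 7 x 30 + 51 x 0.5 = 235.5 degrees
Minute hand position: 51 x 6 = 306 degrees
Difference: |235.5 - 306| = 70.5 degrees
The angle between the hands is 70.5 degrees

Final answer: 70.5 degrees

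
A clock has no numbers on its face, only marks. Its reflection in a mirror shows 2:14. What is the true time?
Reflection across the vertical (12-6) axis maps a hand at angle A degrees to (360 - A) degrees, which sends a reading of T minutes past 12:00 to (720 - T) minutes past 12:00.
Mirror reads 2:14 = 134 minutes past 12:00.
Actual time: (720 - 134) mod 720 = 586 minutes = 9:46.

Final answer: 9:46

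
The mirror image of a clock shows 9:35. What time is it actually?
Reflection across the vertical (12-6) axis maps a hand at angle A degrees to (360 - A) degrees, which sends a reading of T minutes past 12:00 to (720 - T) minutes past 12:00.
Mirror reads 9:35 = 575 minutes past 12:00.
Actual time: (720 - 575) mod 720 = 145 minutes = 2:25.

Final answer: 2:25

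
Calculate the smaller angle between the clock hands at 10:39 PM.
Hour hand position: 10 x 30 + 39 x 0.5 = 319.5 degrees
Minute hand position: 39 x 6 = 234 degrees
Difference: |319.5 - 234| = 85.5 degrees
The angle between the hands is 85.5 degrees

Final answer: 85.5 degrees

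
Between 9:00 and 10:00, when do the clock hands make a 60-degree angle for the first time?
At t minutes past 9:00, the hour hand is at 30 x 9 + 0.5t degrees and the minute hand is at 6t degrees.
The smaller angle between them is 60 degrees when |30H - 5.5t| = 60 or |30H - 5.5t| = 300.
With H = 9, solve 30 x 9 - 5.5t = +/- target for each target:
  t = (30 x 9 - 60) / 5.5 = 38.18
  t = (30 x 9 + 60) / 5.5 = 60 (outside (0, 60))
  t = (30 x 9 - 300) / 5.5 = -5.45 (outside (0, 60))
  t = (30 x 9 + 300) / 5.5 = 103.64 (outside (0, 60))
Valid solutions in (0, 60): {38.18} minutes.
The first occurrence is t = 38.18 minutes.
The hands form a 60-degree angle at 38.18 minutes past 9:00.

Final answer: 38.18 minutes past 9:00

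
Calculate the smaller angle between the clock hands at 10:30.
Hour hand position: 10 x 30 + 30 x 0.5 = 315 degrees
Minute hand position: 30 x 6 = 180 degrees
Difference: |315 - 180| = 135 degrees
The angle between the hands is 135 degrees

Final answer: 135 degrees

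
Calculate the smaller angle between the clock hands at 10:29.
Hour hand position: 10 x 30 + 29 x 0.5 = 314.5 degrees
Minute hand position: 29 x 6 = 174 degrees
Difference: |314.5 - 174| = 140.5 degrees
The angle between the hands is 140.5 degrees

Final answer: 140.5 degrees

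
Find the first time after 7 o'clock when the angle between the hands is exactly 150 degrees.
At t minutes past 7:00, the hour hand is at 30 x 7 + 0.5t degrees and the minute hand is at 6t degrees.
The smaller angle between them is 150 degrees when |30H - 5.5t| = 150 or |30H - 5.5t| = 210.
With H = 7, solve 30 x 7 - 5.5t = +/- target for each target:
  t = (30 x 7 - 150) / 5.5 = 10.91
  t = (30 x 7 + 150) / 5.5 = 65.45 (outside (0, 60))
  t = (30 x 7 - 210) / 5.5 = 0 (outside (0, 60))
  t = (30 x 7 + 210) / 5.5 = 76.36 (outside (0, 60))
Valid solutions in (0, 60): {10.91} minutes.
The first occurrence is t = 10.91 minutes.
The hands form a 150-degree angle at 10.91 minutes past 7:00.

Final answer: 10.91 minutes past 7:00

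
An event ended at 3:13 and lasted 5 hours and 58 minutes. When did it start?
Starting time: 3:13 = 193 total minutes past 12:00
Subtracting: 5 hours and 58 minutes = 358 minutes
193 - 358 = -165 (negative, add 12 hours = 720) = 555 minutes
= 9 hours and 15 minutes past 12:00 = 9:15

Final answer: 9:15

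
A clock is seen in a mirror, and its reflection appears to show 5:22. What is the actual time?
Reflection across the vertical (12-6) axis maps a hand at angle A degrees to (360 - A) degrees, which sends a reading of T minutes past 12:00 to (720 - T) minutes past 12:00.
Mirror reads 5:22 = 322 minutes past 12:00.
Actual time: (720 - 322) mod 720 = 398 minutes = 6:38.

Final answer: 6:38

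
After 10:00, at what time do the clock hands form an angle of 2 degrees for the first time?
At t minutes past 10:00, the hour hand is at 30 x 10 + 0.5t degrees and the minute hand is at 6t degrees.
The smaller angle between them is 2 degrees when |30H - 5.5t| = 2 or |30H - 5.5t| = 358.
With H = 10, solve 30 x 10 - 5.5t = +/- target for each target:
  t = (30 x 10 - 2) / 5.5 = 54.18
  t = (30 x 10 + 2) / 5.5 = 54.91
  t = (30 x 10 - 358) / 5.5 = -10.55 (outside (0, 60))
  t = (30 x 10 + 358) / 5.5 = 119.64 (outside (0, 60))
Valid solutions in (0, 60): {54.18, 54.91} minutes.
The first occurrence is t = 54.18 minutes.
The hands form a 2-degree angle at 54.18 minutes past 10:00.

Final answer: 54.18 minutes past 10:00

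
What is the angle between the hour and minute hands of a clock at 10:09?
Hour hand position: 10 x 30 + 9 x 0.5 = 304.5 degrees
Minute hand position: 9 x 6 = 54 degrees
Difference: |304.5 - 54| = 250.5 degrees
Since 250.5 > 180, the smaller angle is 360 - 250.5 = 109.5 degrees

Final answer: 109.5 degrees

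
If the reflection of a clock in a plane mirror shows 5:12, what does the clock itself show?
Reflection across the vertical (12-6) axis maps a hand at angle A degrees to (360 - A) degrees, which sends a reading of T minutes past 12:00 to (720 - T) minutes past 12:00.
Mirror reads 5:12 = 312 minutes past 12:00.
Actual time: (720 - 312) mod 720 = 408 minutes = 6:48.

Final answer: 6:48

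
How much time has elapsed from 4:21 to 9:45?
From 4:21 to 9:45:
(9 x 60 + 45) - (4 x 60 + 21) = 585 - 261 = 324 minutes
= 5 hours and 24 minutes

Final answer: 5 hours and 24 minutes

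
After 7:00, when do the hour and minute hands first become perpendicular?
At t minutes past 7:00, the hour hand is at 30 x 7 + 0.5t degrees and the minute hand is at 6t degrees.
The smaller angle between them is 90 degrees when |30H - 5.5t| = 90 or |30H - 5.5t| = 270.
With H = 7, solve 30 x 7 - 5.5t = +/- target for each target:
  t = (30 x 7 - 90) / 5.5 = 21.82
  t = (30 x 7 + 90) / 5.5 = 54.55
  t = (30 x 7 - 270) / 5.5 = -10.91 (outside (0, 60))
  t = (30 x 7 + 270) / 5.5 = 87.27 (outside (0, 60))
Valid solutions in (0, 60): {21.82, 54.55} minutes.
First occurrence: t = 21.82 minutes.
The hands are at right angles at 21.82 minutes past 7:00.

Final answer: 21.82 minutes past 7:00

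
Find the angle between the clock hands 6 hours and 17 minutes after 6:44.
First find the time 6 hours and 17 minutes after 6:44.
Total minutes: 6 x 60 + 44 + 6 x 60 + 17 = 781.
781 mod 720 = 61 minutes = 1:01.
Now compute the angle at 1:01:
Hour hand: 1 x 30 + 1 x 0.5 = 30.5 degrees
Minute hand: 1 x 6 = 6 degrees
Difference: |30.5 - 6| = 24.5 degrees
The angle is 24.5 degrees

Final answer: 24.5 degrees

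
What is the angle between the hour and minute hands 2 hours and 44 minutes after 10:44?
First find the time 2 hours and 44 minutes after 10:44.
Total minutes: 10 x 60 + 44 + 2 x 60 + 44 = 808.
808 mod 720 = 88 minutes = 1:28.
Now compute the angle at 1:28:
Hour hand: 1 x 30 + 28 x 0.5 = 44 degrees
Minute hand: 28 x 6 = 168 degrees
Difference: |44 - 168| = 124 degrees
The angle is 124 degrees

Final answer: 124 degrees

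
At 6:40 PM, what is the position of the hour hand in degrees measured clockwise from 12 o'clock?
The hour hand moves 30 degrees per hour and 0.5 degrees per minute.
At 6:40: (6) x 30 + 40 x 0.5 = 180 + 20 = 200 degrees

Final answer: 200 degrees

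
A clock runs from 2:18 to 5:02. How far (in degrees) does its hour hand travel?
The hour hand moves 0.5 degrees per minute.
Time elapsed: 5:02 - 2:18 = 164 minutes
Angular displacement: 164 x 0.5 = 82 degrees

Final answer: 82 degrees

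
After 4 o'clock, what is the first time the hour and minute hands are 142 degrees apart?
At t minutes past 4:00, the hour hand is at 30 x 4 + 0.5t degrees and the minute hand is at 6t degrees.
The smaller angle between them is 142 degrees when |30H - 5.5t| = 142 or |30H - 5.5t| = 218.
With H = 4, solve 30 x 4 - 5.5t = +/- target for each target:
  t = (30 x 4 - 142) / 5.5 = -4 (outside (0, 60))
  t = (30 x 4 + 142) / 5.5 = 47.64
  t = (30 x 4 - 218) / 5.5 = -17.82 (outside (0, 60))
  t = (30 x 4 + 218) / 5.5 = 61.45 (outside (0, 60))
Valid solutions in (0, 60): {47.64} minutes.
The first occurrence is t = 47.64 minutes.
The hands form a 142-degree angle at 47.64 minutes past 4:00.

Final answer: 47.64 minutes past 4:00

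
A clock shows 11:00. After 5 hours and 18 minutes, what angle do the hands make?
First find the time 5 hours and 18 minutes after 11:00.
Total minutes: 11 x 60 + 0 + 5 x 60 + 18 = 978.
978 mod 720 = 258 minutes = 4:18.
Now compute the angle at 4:18:
Hour hand: 4 x 30 + 18 x 0.5 = 129 degrees
Minute hand: 18 x 6 = 108 degrees
Difference: |129 - 108| = 21 degrees
The angle is 21 degrees

Final answer: 21 degrees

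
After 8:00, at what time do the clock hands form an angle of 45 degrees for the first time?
At t minutes past 8:00, the hour hand is at 30 x 8 + 0.5t degrees and the minute hand is at 6t degrees.
The smaller angle between them is 45 degrees when |30H - 5.5t| = 45 or |30H - 5.5t| = 315.
With H = 8, solve 30 x 8 - 5.5t = +/- target for each target:
  t = (30 x 8 - 45) / 5.5 = 35.45
  t = (30 x 8 + 45) / 5.5 = 51.82
  t = (30 x 8 - 315) / 5.5 = -13.64 (outside (0, 60))
  t = (30 x 8 + 315) / 5.5 = 100.91 (outside (0, 60))
Valid solutions in (0, 60): {35.45, 51.82} minutes.
The first occurrence is t = 35.45 minutes.
The hands form a 45-degree angle at 35.45 minutes past 8:00.

Final answer: 35.45 minutes past 8:00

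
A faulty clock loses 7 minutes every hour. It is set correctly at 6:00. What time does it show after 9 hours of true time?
For every 60 true minutes, the faulty clock advances 60 - 7 = 53 minutes.
True elapsed: 9 hours = 540 minutes.
Faulty clock advances: 540 x 53/60 = 477 minutes (drift: 63 minutes behind).
Shown time: 6:00 + 477 minutes = 1:57.

Final answer: 1:57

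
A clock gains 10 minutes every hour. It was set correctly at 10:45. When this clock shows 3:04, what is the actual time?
For every 60 true minutes, the faulty clock advances 70 minutes, so 1 faulty-clock minute corresponds to 60/70 true minutes.
From 10:45 to 3:04 on the faulty dial is 259 minutes.
True elapsed: 259 x 60/70 = 222 minutes = 3 hours and 42 minutes.
True time: 10:45 + 3 hours and 42 minutes = 2:27.

Final answer: 2:27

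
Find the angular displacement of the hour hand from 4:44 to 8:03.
The hour hand moves 0.5 degrees per minute.
Time elapsed: 8:03 - 4:44 = 199 minutes
Angular displacement: 199 x 0.5 = 99.5 degrees

Final answer: 99.5 degrees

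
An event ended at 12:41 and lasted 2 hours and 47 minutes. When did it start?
Starting time: 12:41 = 41 total minutes past 12:00
Subtracting: 2 hours and 47 minutes = 167 minutes
41 - 167 = -126 (negative, add 12 hours = 720) = 594 minutes
= 9 hours and 54 minutes past 12:00 = 9:54

Final answer: 9:54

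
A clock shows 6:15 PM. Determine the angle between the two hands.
Hour hand position: 6 x 30 + 15 x 0.5 = 187.5 degrees
Minute hand position: 15 x 6 = 90 degrees
Difference: |187.5 - 90| = 97.5 degrees
The angle between the hands is 97.5 degrees

Final answer: 97.5 degrees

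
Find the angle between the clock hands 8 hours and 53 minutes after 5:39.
First find the time 8 hours and 53 minutes after 5:39.
Total minutes: 5 x 60 + 39 + 8 x 60 + 53 = 872.
872 mod 720 = 152 minutes = 2:32.
Now compute the angle at 2:32:
Hour hand: 2 x 30 + 32 x 0.5 = 76 degrees
Minute hand: 32 x 6 = 192 degrees
Difference: |76 - 192| = 116 degrees
The angle is 116 degrees

Final answer: 116 degrees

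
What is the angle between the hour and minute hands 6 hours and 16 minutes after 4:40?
First find the time 6 hours and 16 minutes after 4:40.
Total minutes: 4 x 60 + 40 + 6 x 60 + 16 = 656.
656 mod 720 = 656 minutes = 10:56.
Now compute the angle at 10:56:
Hour hand: 10 x 30 + 56 x 0.5 = 328 degrees
Minute hand: 56 x 6 = 336 degrees
Difference: |328 - 336| = 8 degrees
The angle is 8 degrees

Final answer: 8 degrees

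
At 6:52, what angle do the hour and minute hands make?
Hour hand position: 6 x 30 + 52 x 0.5 = 206 degrees
Minute hand position: 52 x 6 = 312 degrees
Difference: |206 - 312| = 106 degrees
The angle between the hands is 106 degrees

Final answer: 106 degrees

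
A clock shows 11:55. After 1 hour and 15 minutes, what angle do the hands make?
First find the time 1 hour and 15 minutes after 11:55.
Total minutes: 11 x 60 + 55 + 1 x 60 + 15 = 790.
790 mod 720 = 70 minutes = 1:10.
Now compute the angle at 1:10:
Hour hand: 1 x 30 + 10 x 0.5 = 35 degrees
Minute hand: 10 x 6 = 60 degrees
Difference: |35 - 60| = 25 degrees
The angle is 25 degrees

Final answer: 25 degrees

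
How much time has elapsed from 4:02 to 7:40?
From 4:02 to 7:40:
(7 x 60 + 40) - (4 x 60 + 2) = 460 - 242 = 218 minutes
= 3 hours and 38 minutes

Final answer: 3 hours and 38 minutes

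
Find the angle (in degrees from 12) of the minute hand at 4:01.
The minute hand moves 6 degrees per minute.
At 4:01: 1 x 6 = 6 degrees

Final answer: 6 degrees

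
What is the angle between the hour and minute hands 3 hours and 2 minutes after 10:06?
First find the time 3 hours and 2 minutes after 10:06.
Total minutes: 10 x 60 + 6 + 3 x 60 + 2 = 788.
788 mod 720 = 68 minutes = 1:08.
Now compute the angle at 1:08:
Hour hand: 1 x 30 + 8 x 0.5 = 34 degrees
Minute hand: 8 x 6 = 48 degrees
Difference: |34 - 48| = 14 degrees
The angle is 14 degrees

Final answer: 14 degrees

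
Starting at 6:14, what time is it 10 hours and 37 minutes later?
Starting time: 6:14
Adding 37 minutes to 14 minutes: 14 + 37 = 51 minutes
Adding 10 hours: 6 + 10 = 16 - 12 = 4
Final time: 4:51

Final answer: 4:51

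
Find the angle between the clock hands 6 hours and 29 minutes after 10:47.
First find the time 6 hours and 29 minutes after 10:47.
Total minutes: 10 x 60 + 47 + 6 x 60 + 29 = 1036.
1036 mod 720 = 316 minutes = 5:16.
Now compute the angle at 5:16:
Hour hand: 5 x 30 + 16 x 0.5 = 158 degrees
Minute hand: 16 x 6 = 96 degrees
Difference: |158 - 96| = 62 degrees
The angle is 62 degrees

Final answer: 62 degrees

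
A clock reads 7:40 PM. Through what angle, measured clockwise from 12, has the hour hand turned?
The hour hand moves 30 degrees per hour and 0.5 degrees per minute.
At 7:40: (7) x 30 + 40 x 0.5 = 210 + 20 = 230 degrees

Final answer: 230 degrees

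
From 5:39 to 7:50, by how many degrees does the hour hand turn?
The hour hand moves 0.5 degrees per minute.
Time elapsed: 7:50 - 5:39 = 131 minutes
Angular displacement: 131 x 0.5 = 65.5 degrees

Final answer: 65.5 degrees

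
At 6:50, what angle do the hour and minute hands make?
Hour hand position: 6 x 30 + 50 x 0.5 = 205 degrees
Minute hand position: 50 x 6 = 300 degrees
Difference: |205 - 300| = 95 degrees
The angle between the hands is 95 degrees

Final answer: 95 degrees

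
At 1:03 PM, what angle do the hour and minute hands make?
Hour hand position: 1 x 30 + 3 x 0.5 = 31.5 degrees
Minute hand position: 3 x 6 = 18 degrees
Difference: |31.5 - 18| = 13.5 degrees
The angle between the hands is 13.5 degrees

Final answer: 13.5 degrees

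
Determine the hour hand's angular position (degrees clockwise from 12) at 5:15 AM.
The hour hand moves 30 degrees per hour and 0.5 degrees per minute.
At 5:15: (5) x 30 + 15 x 0.5 = 150 + 7.5 = 157.5 degrees

Final answer: 157.5 degrees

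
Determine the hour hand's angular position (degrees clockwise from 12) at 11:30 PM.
The hour hand moves 30 degrees per hour and 0.5 degrees per minute.
At 11:30: (11) x 30 + 30 x 0.5 = 330 + 15 = 345 degrees

Final answer: 345 degrees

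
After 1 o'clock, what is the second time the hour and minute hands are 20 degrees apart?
At t minutes past 1:00, the hour hand is at 30 x 1 + 0.5t degrees and the minute hand is at 6t degrees.
The smaller angle between them is 20 degrees when |30H - 5.5t| = 20 or |30H - 5.5t| = 340.
With H = 1, solve 30 x 1 - 5.5t = +/- target for each target:
  t = (30 x 1 - 20) / 5.5 = 1.82
  t = (30 x 1 + 20) / 5.5 = 9.09
  t = (30 x 1 - 340) / 5.5 = -56.36 (outside (0, 60))
  t = (30 x 1 + 340) / 5.5 = 67.27 (outside (0, 60))
Valid solutions in (0, 60): {1.82, 9.09} minutes.
The second occurrence is t = 9.09 minutes.
The hands form a 20-degree angle at 9.09 minutes past 1:00.

Final answer: 9.09 minutes past 1:00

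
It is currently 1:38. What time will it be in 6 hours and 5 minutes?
Starting time: 1:38
Adding 5 minutes to 38 minutes: 38 + 5 = 43 minutes
Adding 6 hours: 1 + 6 = 7
Final time: 7:43

Final answer: 7:43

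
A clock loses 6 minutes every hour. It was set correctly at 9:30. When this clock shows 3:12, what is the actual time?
For every 60 true minutes, the faulty clock advances 54 minutes, so 1 faulty-clock minute corresponds to 60/54 true minutes.
From 9:30 to 3:12 on the faulty dial is 342 minutes.
True elapsed: 342 x 60/54 = 380 minutes = 6 hours and 20 minutes.
True time: 9:30 + 6 hours and 20 minutes = 3:50.

Final answer: 3:50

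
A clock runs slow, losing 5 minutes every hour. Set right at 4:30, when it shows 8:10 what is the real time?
For every 60 true minutes, the faulty clock advances 55 minutes, so 1 faulty-clock minute corresponds to 60/55 true minutes.
From 4:30 to 8:10 on the faulty dial is 220 minutes.
True elapsed: 220 x 60/55 = 240 minutes = 4 hours.
True time: 4:30 + 4 hours = 8:30.

Final answer: 8:30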